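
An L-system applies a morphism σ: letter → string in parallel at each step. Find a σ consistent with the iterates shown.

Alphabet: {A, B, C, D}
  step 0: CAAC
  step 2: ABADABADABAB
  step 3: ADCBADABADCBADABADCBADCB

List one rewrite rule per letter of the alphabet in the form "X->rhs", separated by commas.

  step 2 ⇒ step 3: ABADABADABAB ⇒ AD·CB·AD·AB·AD·CB·AD·AB·AD·CB·AD·CB
    A ↦ AD
    B ↦ CB
    D ↦ AB
    C ↦ D  (constrained at step 0)

A->AD, B->CB, C->D, D->AB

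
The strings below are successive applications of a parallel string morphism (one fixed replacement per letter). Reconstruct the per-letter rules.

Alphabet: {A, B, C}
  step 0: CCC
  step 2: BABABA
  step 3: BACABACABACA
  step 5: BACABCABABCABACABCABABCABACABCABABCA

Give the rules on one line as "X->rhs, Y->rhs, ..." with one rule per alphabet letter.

A->CA, B->BA, C->B

  step 2 ⇒ step 3: BABABA ⇒ BA·CA·BA·CA·BA·CA
    A ↦ CA
    B ↦ BA
    C ↦ B  (constrained at step 0)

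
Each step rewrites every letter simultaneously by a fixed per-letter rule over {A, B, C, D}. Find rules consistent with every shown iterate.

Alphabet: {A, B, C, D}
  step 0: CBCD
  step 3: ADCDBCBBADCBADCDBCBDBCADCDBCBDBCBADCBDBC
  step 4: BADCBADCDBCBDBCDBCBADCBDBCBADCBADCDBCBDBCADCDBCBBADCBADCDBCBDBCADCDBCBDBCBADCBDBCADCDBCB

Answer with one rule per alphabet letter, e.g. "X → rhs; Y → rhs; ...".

A->B, B->DBC, C->B, D->ADC

  step 3 ⇒ step 4: ADCDBCBBADCBADCDBCBDBCADCDBCBDBCBADCBDBC ⇒ B·ADC·B·ADC·DBC·B·DBC·DBC·B·ADC·B·DBC·B·ADC·B·ADC·DBC·B·DBC·ADC·DBC·B·B·ADC·B·ADC·DBC·B·DBC·ADC·DBC·B·DBC·B·ADC·B·DBC·ADC·DBC·B
    A ↦ B
    B ↦ DBC
    C ↦ B
    D ↦ ADC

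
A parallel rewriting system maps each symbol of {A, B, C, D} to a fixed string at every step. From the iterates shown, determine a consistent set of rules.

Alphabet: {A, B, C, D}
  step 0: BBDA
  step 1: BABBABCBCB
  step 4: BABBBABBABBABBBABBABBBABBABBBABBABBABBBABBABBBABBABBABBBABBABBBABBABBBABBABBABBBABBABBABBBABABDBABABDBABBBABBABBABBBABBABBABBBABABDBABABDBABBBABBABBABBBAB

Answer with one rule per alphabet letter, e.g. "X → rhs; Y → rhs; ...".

  step 0 ⇒ step 1: BBDA ⇒ BAB·BAB·CBC·B
    A ↦ B
    B ↦ BAB
    D ↦ CBC
    C ↦ ABD  (constrained at step 1)

A->B, B->BAB, C->ABD, D->CBC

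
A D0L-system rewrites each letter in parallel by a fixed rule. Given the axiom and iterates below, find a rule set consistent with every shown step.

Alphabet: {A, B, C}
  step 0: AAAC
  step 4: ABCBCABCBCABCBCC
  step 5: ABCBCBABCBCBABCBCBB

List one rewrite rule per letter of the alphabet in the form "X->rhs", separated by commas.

A->AB, B->C, C->B

  step 4 ⇒ step 5: ABCBCABCBCABCBCC ⇒ AB·C·B·C·B·AB·C·B·C·B·AB·C·B·C·B·B
    A ↦ AB
    B ↦ C
    C ↦ B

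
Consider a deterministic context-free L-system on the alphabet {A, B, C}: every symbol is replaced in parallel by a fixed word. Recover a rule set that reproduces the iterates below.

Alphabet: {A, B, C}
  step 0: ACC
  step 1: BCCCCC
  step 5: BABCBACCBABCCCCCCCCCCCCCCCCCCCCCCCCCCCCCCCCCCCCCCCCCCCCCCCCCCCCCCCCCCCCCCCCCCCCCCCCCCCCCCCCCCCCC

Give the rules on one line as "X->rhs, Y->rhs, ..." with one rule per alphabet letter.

A->BC, B->BA, C->CC

  step 0 ⇒ step 1: ACC ⇒ BC·CC·CC
    A ↦ BC
    C ↦ CC
    B ↦ BA  (constrained at step 1)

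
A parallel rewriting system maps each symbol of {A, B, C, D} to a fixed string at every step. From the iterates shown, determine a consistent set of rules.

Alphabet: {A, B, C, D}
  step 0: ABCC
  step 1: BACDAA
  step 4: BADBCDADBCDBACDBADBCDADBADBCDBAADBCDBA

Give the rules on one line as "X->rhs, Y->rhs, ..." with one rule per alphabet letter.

  step 0 ⇒ step 1: ABCC ⇒ BA·CD·A·A
    A ↦ BA
    B ↦ CD
    C ↦ A
    D ↦ DB  (constrained at step 1)

A->BA, B->CD, C->A, D->DB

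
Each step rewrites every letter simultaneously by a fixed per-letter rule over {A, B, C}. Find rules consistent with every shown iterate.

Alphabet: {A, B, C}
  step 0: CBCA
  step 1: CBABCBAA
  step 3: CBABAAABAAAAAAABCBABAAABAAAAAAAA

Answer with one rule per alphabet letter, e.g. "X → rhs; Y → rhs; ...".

A->AA, B->AB, C->CB

  step 0 ⇒ step 1: CBCA ⇒ CB·AB·CB·AA
    A ↦ AA
    B ↦ AB
    C ↦ CB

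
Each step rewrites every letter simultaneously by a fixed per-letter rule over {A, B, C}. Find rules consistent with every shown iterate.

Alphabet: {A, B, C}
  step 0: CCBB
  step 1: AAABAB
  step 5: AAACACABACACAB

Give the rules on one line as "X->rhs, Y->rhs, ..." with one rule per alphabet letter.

  step 0 ⇒ step 1: CCBB ⇒ A·A·AB·AB
    B ↦ AB
    C ↦ A
    A ↦ C  (constrained at step 1)

A->C, B->AB, C->A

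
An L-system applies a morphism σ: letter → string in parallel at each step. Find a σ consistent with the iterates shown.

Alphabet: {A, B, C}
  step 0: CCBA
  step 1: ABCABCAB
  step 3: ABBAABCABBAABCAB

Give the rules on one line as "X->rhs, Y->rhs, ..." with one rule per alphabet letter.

  step 0 ⇒ step 1: CCBA ⇒ ABC·ABC·A·B
    A ↦ B
    B ↦ A
    C ↦ ABC

A->B, B->A, C->ABC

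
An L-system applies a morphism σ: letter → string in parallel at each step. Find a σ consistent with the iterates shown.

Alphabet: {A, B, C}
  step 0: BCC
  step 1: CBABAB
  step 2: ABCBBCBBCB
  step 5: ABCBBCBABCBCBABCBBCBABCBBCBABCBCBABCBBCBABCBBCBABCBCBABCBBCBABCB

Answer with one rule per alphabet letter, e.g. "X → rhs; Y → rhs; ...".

  step 1 ⇒ step 2: CBABAB ⇒ AB·CB·B·CB·B·CB
    A ↦ B
    B ↦ CB
    C ↦ AB

A->B, B->CB, C->AB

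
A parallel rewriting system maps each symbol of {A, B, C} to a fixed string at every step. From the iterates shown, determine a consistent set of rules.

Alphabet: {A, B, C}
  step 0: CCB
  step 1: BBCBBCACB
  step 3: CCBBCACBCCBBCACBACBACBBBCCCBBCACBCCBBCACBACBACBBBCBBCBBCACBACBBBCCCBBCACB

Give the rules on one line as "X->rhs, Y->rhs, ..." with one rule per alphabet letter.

  step 0 ⇒ step 1: CCB ⇒ BBC·BBC·ACB
    B ↦ ACB
    C ↦ BBC
    A ↦ CC  (constrained at step 1)

A->CC, B->ACB, C->BBC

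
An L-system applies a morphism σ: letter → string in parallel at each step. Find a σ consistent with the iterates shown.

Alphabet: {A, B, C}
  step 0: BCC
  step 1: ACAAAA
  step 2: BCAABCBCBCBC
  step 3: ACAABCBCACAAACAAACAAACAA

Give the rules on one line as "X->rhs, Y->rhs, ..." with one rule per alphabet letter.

  step 2 ⇒ step 3: BCAABCBCBCBC ⇒ AC·AA·BC·BC·AC·AA·AC·AA·AC·AA·AC·AA
    A ↦ BC
    B ↦ AC
    C ↦ AA

A->BC, B->AC, C->AA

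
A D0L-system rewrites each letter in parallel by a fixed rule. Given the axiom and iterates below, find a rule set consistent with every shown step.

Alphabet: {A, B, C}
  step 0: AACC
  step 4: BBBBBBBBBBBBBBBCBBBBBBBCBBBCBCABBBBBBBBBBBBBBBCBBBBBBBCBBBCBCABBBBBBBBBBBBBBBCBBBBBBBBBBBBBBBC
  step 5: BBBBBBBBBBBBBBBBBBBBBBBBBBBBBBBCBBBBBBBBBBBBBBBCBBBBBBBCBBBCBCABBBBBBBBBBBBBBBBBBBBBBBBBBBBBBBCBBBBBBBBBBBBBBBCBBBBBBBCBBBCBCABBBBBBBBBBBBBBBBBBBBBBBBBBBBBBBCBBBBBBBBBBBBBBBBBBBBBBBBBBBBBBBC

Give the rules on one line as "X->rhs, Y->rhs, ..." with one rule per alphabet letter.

A->BCA, B->BB, C->BC

  step 4 ⇒ step 5: BBBBBBBBBBBBBBBCBBBBBBBCBBBCBCABBBBBBBBBBBBBBBCBBBBBBBCBBBCBCABBBBBBBBBBBBBBBCBBBBBBBBBBBBBBBC ⇒ BB·BB·BB·BB·BB·BB·BB·BB·BB·BB·BB·BB·BB·BB·BB·BC·BB·BB·BB·BB·BB·BB·BB·BC·BB·BB·BB·BC·BB·BC·BCA·BB·BB·BB·BB·BB·BB·BB·BB·BB·BB·BB·BB·BB·BB·BB·BC·BB·BB·BB·BB·BB·BB·BB·BC·BB·BB·BB·BC·BB·BC·BCA·BB·BB·BB·BB·BB·BB·BB·BB·BB·BB·BB·BB·BB·BB·BB·BC·BB·BB·BB·BB·BB·BB·BB·BB·BB·BB·BB·BB·BB·BB·BB·BC
    A ↦ BCA
    B ↦ BB
    C ↦ BC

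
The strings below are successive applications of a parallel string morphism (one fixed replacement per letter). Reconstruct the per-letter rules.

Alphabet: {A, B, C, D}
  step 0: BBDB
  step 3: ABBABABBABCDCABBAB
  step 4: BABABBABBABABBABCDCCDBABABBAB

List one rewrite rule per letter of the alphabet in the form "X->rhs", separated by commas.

A->B, B->AB, C->CD, D->C

  step 3 ⇒ step 4: ABBABABBABCDCABBAB ⇒ B·AB·AB·B·AB·B·AB·AB·B·AB·CD·C·CD·B·AB·AB·B·AB
    A ↦ B
    B ↦ AB
    C ↦ CD
    D ↦ C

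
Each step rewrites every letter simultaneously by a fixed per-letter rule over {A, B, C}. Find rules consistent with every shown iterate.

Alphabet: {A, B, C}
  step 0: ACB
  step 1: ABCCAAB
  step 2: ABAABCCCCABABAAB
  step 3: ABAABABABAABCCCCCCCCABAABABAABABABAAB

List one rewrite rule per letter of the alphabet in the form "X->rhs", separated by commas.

  step 2 ⇒ step 3: ABAABCCCCABABAAB ⇒ AB·AAB·AB·AB·AAB·CC·CC·CC·CC·AB·AAB·AB·AAB·AB·AB·AAB
    A ↦ AB
    B ↦ AAB
    C ↦ CC

A->AB, B->AAB, C->CC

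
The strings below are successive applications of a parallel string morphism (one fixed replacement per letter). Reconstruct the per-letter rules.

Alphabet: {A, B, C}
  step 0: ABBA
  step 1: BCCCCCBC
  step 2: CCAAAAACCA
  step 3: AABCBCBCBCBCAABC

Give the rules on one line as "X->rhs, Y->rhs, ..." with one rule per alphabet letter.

A->BC, B->CC, C->A

  step 2 ⇒ step 3: CCAAAAACCA ⇒ A·A·BC·BC·BC·BC·BC·A·A·BC
    A ↦ BC
    C ↦ A
  step 0 ⇒ step 1: ABBA ⇒ BC·CC·CC·BC
    B ↦ CC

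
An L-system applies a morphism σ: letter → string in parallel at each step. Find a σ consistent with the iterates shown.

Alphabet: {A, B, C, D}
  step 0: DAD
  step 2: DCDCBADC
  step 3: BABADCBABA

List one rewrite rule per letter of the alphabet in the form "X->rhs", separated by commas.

A->BA, B->DC, C->A, D->B

  step 2 ⇒ step 3: DCDCBADC ⇒ B·A·B·A·DC·BA·B·A
    A ↦ BA
    B ↦ DC
    C ↦ A
    D ↦ B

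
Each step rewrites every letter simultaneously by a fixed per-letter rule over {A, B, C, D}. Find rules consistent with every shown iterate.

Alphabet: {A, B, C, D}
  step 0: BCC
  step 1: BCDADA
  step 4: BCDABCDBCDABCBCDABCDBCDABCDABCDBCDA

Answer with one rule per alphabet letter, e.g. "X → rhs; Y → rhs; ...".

  step 0 ⇒ step 1: BCC ⇒ BC·DA·DA
    B ↦ BC
    C ↦ DA
    A ↦ D  (constrained at step 1)
    D ↦ BC  (constrained at step 1)

A->D, B->BC, C->DA, D->BC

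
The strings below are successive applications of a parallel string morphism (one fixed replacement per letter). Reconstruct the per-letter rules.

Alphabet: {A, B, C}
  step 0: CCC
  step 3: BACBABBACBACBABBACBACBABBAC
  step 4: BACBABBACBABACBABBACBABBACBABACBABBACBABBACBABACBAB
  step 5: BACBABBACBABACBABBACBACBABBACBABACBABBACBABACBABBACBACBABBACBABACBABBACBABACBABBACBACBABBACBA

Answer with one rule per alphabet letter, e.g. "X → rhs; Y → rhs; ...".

  step 4 ⇒ step 5: BACBABBACBABACBABBACBABBACBABACBABBACBABBACBABACBAB ⇒ BA·C·BAB·BA·C·BA·BA·C·BAB·BA·C·BA·C·BAB·BA·C·BA·BA·C·BAB·BA·C·BA·BA·C·BAB·BA·C·BA·C·BAB·BA·C·BA·BA·C·BAB·BA·C·BA·BA·C·BAB·BA·C·BA·C·BAB·BA·C·BA
    A ↦ C
    B ↦ BA
    C ↦ BAB

A->C, B->BA, C->BAB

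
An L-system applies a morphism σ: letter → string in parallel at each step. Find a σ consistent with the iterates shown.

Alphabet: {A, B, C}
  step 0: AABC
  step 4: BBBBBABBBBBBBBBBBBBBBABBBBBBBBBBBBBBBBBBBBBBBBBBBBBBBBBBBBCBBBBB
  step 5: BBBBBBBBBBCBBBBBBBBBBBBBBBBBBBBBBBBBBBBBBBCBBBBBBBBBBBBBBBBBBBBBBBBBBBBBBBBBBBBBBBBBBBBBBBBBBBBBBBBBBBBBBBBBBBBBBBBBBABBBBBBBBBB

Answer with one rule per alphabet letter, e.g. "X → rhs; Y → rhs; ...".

  step 4 ⇒ step 5: BBBBBABBBBBBBBBBBBBBBABBBBBBBBBBBBBBBBBBBBBBBBBBBBBBBBBBBBCBBBBB ⇒ BB·BB·BB·BB·BB·CB·BB·BB·BB·BB·BB·BB·BB·BB·BB·BB·BB·BB·BB·BB·BB·CB·BB·BB·BB·BB·BB·BB·BB·BB·BB·BB·BB·BB·BB·BB·BB·BB·BB·BB·BB·BB·BB·BB·BB·BB·BB·BB·BB·BB·BB·BB·BB·BB·BB·BB·BB·BB·BA·BB·BB·BB·BB·BB
    A ↦ CB
    B ↦ BB
    C ↦ BA

A->CB, B->BB, C->BA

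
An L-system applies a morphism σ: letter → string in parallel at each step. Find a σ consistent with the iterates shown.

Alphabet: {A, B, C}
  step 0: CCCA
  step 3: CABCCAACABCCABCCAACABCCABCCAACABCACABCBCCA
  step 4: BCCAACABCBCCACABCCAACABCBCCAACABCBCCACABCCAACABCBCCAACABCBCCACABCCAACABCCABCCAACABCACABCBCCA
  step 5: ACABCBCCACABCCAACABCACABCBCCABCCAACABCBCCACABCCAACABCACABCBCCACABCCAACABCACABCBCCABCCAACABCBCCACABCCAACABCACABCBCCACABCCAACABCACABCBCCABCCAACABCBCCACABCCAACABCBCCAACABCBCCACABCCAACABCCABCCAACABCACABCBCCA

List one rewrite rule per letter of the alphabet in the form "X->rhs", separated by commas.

  step 4 ⇒ step 5: BCCAACABCBCCACABCCAACABCBCCAACABCBCCACABCCAACABCBCCAACABCBCCACABCCAACABCCABCCAACABCACABCBCCA ⇒ ACA·BC·BC·CA·CA·BC·CA·ACA·BC·ACA·BC·BC·CA·BC·CA·ACA·BC·BC·CA·CA·BC·CA·ACA·BC·ACA·BC·BC·CA·CA·BC·CA·ACA·BC·ACA·BC·BC·CA·BC·CA·ACA·BC·BC·CA·CA·BC·CA·ACA·BC·ACA·BC·BC·CA·CA·BC·CA·ACA·BC·ACA·BC·BC·CA·BC·CA·ACA·BC·BC·CA·CA·BC·CA·ACA·BC·BC·CA·ACA·BC·BC·CA·CA·BC·CA·ACA·BC·CA·BC·CA·ACA·BC·ACA·BC·BC·CA
    A ↦ CA
    B ↦ ACA
    C ↦ BC

A->CA, B->ACA, C->BC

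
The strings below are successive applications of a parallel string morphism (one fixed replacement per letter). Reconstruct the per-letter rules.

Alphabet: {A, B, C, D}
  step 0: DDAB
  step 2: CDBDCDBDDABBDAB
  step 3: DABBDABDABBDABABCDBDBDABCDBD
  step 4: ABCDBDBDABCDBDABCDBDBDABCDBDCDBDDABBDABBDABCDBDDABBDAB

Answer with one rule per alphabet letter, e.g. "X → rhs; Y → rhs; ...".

  step 3 ⇒ step 4: DABBDABDABBDABABCDBDBDABCDBD ⇒ AB·CD·BD·BD·AB·CD·BD·AB·CD·BD·BD·AB·CD·BD·CD·BD·D·AB·BD·AB·BD·AB·CD·BD·D·AB·BD·AB
    A ↦ CD
    B ↦ BD
    C ↦ D
    D ↦ AB

A->CD, B->BD, C->D, D->AB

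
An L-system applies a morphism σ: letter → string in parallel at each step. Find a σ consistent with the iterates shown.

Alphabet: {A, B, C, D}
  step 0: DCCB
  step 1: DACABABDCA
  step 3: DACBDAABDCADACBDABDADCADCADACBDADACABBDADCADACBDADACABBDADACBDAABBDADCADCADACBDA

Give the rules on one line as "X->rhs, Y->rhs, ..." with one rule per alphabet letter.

  step 0 ⇒ step 1: DCCB ⇒ DAC·AB·AB·DCA
    B ↦ DCA
    C ↦ AB
    D ↦ DAC
    A ↦ BDA  (constrained at step 1)

A->BDA, B->DCA, C->AB, D->DAC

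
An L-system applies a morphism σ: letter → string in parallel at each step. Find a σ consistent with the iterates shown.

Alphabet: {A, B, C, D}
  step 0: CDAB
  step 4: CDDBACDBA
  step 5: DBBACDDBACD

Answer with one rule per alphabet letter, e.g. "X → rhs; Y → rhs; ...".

  step 4 ⇒ step 5: CDDBACDBA ⇒ D·B·B·A·CD·D·B·A·CD
    A ↦ CD
    B ↦ A
    C ↦ D
    D ↦ B

A->CD, B->A, C->D, D->B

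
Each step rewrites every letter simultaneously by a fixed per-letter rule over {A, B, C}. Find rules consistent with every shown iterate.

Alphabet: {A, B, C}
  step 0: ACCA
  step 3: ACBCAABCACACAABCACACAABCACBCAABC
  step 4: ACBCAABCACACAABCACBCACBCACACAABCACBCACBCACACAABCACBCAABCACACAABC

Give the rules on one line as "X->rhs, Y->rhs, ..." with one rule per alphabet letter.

  step 3 ⇒ step 4: ACBCAABCACACAABCACACAABCACBCAABC ⇒ AC·BC·AA·BC·AC·AC·AA·BC·AC·BC·AC·BC·AC·AC·AA·BC·AC·BC·AC·BC·AC·AC·AA·BC·AC·BC·AA·BC·AC·AC·AA·BC
    A ↦ AC
    B ↦ AA
    C ↦ BC

A->AC, B->AA, C->BC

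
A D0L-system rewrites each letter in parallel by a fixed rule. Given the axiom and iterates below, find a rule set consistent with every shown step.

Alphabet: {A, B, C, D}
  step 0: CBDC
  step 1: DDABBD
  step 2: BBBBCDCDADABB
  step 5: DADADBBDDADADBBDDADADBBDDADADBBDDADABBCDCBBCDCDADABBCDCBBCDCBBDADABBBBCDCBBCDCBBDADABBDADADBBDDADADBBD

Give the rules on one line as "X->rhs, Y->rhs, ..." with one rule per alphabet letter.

  step 1 ⇒ step 2: DDABBD ⇒ BB·BB·CDC·DA·DA·BB
    A ↦ CDC
    B ↦ DA
    D ↦ BB
  step 0 ⇒ step 1: CBDC ⇒ D·DA·BB·D
    C ↦ D

A->CDC, B->DA, C->D, D->BB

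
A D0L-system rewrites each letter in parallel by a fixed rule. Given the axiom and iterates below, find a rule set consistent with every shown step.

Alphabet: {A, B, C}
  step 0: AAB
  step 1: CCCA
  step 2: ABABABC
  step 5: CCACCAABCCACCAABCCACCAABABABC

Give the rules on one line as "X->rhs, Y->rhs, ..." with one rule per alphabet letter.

  step 1 ⇒ step 2: CCCA ⇒ AB·AB·AB·C
    A ↦ C
    C ↦ AB
  step 0 ⇒ step 1: AAB ⇒ C·C·CA
    B ↦ CA

A->C, B->CA, C->AB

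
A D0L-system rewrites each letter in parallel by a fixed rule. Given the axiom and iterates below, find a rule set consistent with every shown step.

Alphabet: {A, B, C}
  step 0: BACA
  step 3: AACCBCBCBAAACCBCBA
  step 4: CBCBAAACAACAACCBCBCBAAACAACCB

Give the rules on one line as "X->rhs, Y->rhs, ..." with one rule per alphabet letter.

A->CB, B->AC, C->A

  step 3 ⇒ step 4: AACCBCBCBAAACCBCBA ⇒ CB·CB·A·A·AC·A·AC·A·AC·CB·CB·CB·A·A·AC·A·AC·CB
    A ↦ CB
    B ↦ AC
    C ↦ A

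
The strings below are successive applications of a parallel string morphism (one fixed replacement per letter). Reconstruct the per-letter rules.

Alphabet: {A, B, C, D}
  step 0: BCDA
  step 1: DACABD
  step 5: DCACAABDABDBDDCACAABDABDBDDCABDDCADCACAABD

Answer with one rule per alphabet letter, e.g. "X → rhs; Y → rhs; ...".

  step 0 ⇒ step 1: BCDA ⇒ D·A·CA·BD
    A ↦ BD
    B ↦ D
    C ↦ A
    D ↦ CA

A->BD, B->D, C->A, D->CA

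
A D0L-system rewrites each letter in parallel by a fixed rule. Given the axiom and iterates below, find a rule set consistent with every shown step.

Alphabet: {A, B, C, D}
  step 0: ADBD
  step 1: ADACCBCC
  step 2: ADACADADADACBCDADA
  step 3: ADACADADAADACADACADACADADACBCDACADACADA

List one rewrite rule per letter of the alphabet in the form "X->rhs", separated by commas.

A->ADA, B->CBC, C->DA, D->C

  step 2 ⇒ step 3: ADACADADADACBCDADA ⇒ ADA·C·ADA·DA·ADA·C·ADA·C·ADA·C·ADA·DA·CBC·DA·C·ADA·C·ADA
    A ↦ ADA
    B ↦ CBC
    C ↦ DA
    D ↦ C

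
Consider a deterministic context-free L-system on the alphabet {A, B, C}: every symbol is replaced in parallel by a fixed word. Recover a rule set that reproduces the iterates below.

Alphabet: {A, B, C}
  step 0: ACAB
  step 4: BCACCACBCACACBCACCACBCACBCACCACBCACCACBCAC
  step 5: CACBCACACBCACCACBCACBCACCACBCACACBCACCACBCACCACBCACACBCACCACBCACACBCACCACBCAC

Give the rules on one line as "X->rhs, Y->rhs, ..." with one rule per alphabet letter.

  step 4 ⇒ step 5: BCACCACBCACACBCACCACBCACBCACCACBCACCACBCAC ⇒ C·AC·BC·AC·AC·BC·AC·C·AC·BC·AC·BC·AC·C·AC·BC·AC·AC·BC·AC·C·AC·BC·AC·C·AC·BC·AC·AC·BC·AC·C·AC·BC·AC·AC·BC·AC·C·AC·BC·AC
    A ↦ BC
    B ↦ C
    C ↦ AC

A->BC, B->C, C->AC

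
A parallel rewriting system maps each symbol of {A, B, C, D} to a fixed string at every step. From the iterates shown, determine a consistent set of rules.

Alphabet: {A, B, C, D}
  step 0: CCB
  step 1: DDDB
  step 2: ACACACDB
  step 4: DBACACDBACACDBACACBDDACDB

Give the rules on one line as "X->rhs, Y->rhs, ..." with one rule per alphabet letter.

  step 1 ⇒ step 2: DDDB ⇒ AC·AC·AC·DB
    B ↦ DB
    D ↦ AC
    A ↦ BD  (constrained at step 2)
  step 0 ⇒ step 1: CCB ⇒ D·D·DB
    C ↦ D

A->BD, B->DB, C->D, D->AC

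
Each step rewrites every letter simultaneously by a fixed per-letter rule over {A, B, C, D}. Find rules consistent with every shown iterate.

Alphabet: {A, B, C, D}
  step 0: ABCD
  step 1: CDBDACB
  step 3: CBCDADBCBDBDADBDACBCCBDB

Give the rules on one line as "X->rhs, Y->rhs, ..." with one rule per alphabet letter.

A->C, B->DB, C->DA, D->CB

  step 0 ⇒ step 1: ABCD ⇒ C·DB·DA·CB
    A ↦ C
    B ↦ DB
    C ↦ DA
    D ↦ CB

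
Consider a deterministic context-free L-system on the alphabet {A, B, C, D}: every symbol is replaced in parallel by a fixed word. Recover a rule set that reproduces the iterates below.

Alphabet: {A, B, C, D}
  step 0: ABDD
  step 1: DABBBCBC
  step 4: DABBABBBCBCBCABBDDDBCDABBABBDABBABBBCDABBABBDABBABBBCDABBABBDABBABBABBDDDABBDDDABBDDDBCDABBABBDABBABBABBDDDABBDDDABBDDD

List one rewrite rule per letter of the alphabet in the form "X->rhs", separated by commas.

  step 0 ⇒ step 1: ABDD ⇒ D·ABB·BC·BC
    A ↦ D
    B ↦ ABB
    D ↦ BC
    C ↦ DDD  (constrained at step 1)

A->D, B->ABB, C->DDD, D->BC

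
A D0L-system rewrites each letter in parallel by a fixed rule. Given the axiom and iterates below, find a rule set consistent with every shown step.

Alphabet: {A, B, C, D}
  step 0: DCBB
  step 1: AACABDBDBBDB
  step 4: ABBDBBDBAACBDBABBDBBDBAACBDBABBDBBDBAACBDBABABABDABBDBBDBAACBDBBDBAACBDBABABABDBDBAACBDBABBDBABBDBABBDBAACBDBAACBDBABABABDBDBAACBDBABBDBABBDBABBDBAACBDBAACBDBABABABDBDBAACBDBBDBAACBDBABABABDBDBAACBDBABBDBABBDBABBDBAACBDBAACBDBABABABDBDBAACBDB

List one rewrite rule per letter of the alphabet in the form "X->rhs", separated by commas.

A->AB, B->BDB, C->ABD, D->AAC

  step 0 ⇒ step 1: DCBB ⇒ AAC·ABD·BDB·BDB
    B ↦ BDB
    C ↦ ABD
    D ↦ AAC
    A ↦ AB  (constrained at step 1)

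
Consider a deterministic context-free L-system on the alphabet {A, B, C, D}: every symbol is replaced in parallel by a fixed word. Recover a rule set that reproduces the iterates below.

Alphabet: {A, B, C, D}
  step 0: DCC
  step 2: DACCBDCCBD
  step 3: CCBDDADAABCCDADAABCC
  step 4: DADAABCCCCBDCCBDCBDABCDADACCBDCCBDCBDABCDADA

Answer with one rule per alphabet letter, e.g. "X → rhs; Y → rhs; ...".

A->CBD, B->ABC, C->DA, D->C

  step 3 ⇒ step 4: CCBDDADAABCCDADAABCC ⇒ DA·DA·ABC·C·C·CBD·C·CBD·CBD·ABC·DA·DA·C·CBD·C·CBD·CBD·ABC·DA·DA
    A ↦ CBD
    B ↦ ABC
    C ↦ DA
    D ↦ C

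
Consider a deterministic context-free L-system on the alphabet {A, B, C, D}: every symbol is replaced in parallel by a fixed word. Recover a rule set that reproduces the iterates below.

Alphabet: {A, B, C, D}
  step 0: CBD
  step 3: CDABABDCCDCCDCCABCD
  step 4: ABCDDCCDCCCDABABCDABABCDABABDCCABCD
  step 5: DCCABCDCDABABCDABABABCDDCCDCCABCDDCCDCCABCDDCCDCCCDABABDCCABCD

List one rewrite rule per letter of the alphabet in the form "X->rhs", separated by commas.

  step 4 ⇒ step 5: ABCDDCCDCCCDABABCDABABCDABABDCCABCD ⇒ D·CC·AB·CD·CD·AB·AB·CD·AB·AB·AB·CD·D·CC·D·CC·AB·CD·D·CC·D·CC·AB·CD·D·CC·D·CC·CD·AB·AB·D·CC·AB·CD
    A ↦ D
    B ↦ CC
    C ↦ AB
    D ↦ CD

A->D, B->CC, C->AB, D->CD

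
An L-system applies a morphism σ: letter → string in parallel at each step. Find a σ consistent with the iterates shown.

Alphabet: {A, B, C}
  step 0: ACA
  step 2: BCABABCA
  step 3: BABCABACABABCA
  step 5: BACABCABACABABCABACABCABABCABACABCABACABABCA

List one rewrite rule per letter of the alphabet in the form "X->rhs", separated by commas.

A->CA, B->BA, C->B

  step 2 ⇒ step 3: BCABABCA ⇒ BA·B·CA·BA·CA·BA·B·CA
    A ↦ CA
    B ↦ BA
    C ↦ B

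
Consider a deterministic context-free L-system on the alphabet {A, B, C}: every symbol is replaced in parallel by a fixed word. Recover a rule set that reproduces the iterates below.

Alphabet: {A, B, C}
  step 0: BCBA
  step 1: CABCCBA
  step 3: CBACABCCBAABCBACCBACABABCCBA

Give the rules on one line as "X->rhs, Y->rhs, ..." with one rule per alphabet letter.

A->CBA, B->C, C->AB

  step 0 ⇒ step 1: BCBA ⇒ C·AB·C·CBA
    A ↦ CBA
    B ↦ C
    C ↦ AB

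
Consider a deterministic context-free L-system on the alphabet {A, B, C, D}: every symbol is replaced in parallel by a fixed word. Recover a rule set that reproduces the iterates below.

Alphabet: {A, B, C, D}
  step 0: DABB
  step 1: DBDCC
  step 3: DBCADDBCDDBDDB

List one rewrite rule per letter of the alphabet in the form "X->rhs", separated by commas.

A->D, B->C, C->AD, D->DB

  step 0 ⇒ step 1: DABB ⇒ DB·D·C·C
    A ↦ D
    B ↦ C
    D ↦ DB
    C ↦ AD  (constrained at step 1)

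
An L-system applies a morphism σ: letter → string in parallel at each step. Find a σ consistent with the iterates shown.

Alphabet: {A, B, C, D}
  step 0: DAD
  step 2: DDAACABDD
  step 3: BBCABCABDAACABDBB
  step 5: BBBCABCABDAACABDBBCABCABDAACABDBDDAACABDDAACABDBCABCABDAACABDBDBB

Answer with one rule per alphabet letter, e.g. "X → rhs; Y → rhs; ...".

A->CAB, B->D, C->DAA, D->B

  step 2 ⇒ step 3: DDAACABDD ⇒ B·B·CAB·CAB·DAA·CAB·D·B·B
    A ↦ CAB
    B ↦ D
    C ↦ DAA
    D ↦ B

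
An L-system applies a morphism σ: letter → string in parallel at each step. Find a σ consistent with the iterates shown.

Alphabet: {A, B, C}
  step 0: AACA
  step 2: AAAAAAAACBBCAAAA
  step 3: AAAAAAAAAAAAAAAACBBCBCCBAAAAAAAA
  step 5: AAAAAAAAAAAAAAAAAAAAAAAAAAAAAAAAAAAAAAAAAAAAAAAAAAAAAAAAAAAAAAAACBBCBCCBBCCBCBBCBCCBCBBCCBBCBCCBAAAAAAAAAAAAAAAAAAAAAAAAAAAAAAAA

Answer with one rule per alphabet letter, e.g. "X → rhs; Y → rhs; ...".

  step 2 ⇒ step 3: AAAAAAAACBBCAAAA ⇒ AA·AA·AA·AA·AA·AA·AA·AA·CB·BC·BC·CB·AA·AA·AA·AA
    A ↦ AA
    B ↦ BC
    C ↦ CB

A->AA, B->BC, C->CB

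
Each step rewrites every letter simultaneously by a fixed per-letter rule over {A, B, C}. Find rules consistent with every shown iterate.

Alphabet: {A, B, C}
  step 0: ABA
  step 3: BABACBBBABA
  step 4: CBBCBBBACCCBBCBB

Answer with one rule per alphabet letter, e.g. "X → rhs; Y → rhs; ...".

  step 3 ⇒ step 4: BABACBBBABA ⇒ C·BB·C·BB·BA·C·C·C·BB·C·BB
    A ↦ BB
    B ↦ C
    C ↦ BA

A->BB, B->C, C->BA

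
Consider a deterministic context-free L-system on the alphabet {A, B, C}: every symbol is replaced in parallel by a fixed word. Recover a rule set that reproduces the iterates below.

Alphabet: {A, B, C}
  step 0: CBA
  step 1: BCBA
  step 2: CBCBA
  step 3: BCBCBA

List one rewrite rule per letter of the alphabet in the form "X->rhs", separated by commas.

A->BA, B->C, C->B

  step 2 ⇒ step 3: CBCBA ⇒ B·C·B·C·BA
    A ↦ BA
    B ↦ C
    C ↦ B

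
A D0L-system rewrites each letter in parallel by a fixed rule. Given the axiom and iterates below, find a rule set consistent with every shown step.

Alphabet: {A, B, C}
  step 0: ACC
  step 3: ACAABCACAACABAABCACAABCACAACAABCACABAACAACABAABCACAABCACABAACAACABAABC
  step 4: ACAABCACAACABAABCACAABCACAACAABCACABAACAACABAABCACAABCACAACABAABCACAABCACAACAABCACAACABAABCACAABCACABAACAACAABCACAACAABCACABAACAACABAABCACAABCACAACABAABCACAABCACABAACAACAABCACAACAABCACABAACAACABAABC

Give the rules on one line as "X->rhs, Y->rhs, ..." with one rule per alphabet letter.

A->ACA, B->BA, C->ABC

  step 3 ⇒ step 4: ACAABCACAACABAABCACAABCACAACAABCACABAACAACABAABCACAABCACABAACAACABAABC ⇒ ACA·ABC·ACA·ACA·BA·ABC·ACA·ABC·ACA·ACA·ABC·ACA·BA·ACA·ACA·BA·ABC·ACA·ABC·ACA·ACA·BA·ABC·ACA·ABC·ACA·ACA·ABC·ACA·ACA·BA·ABC·ACA·ABC·ACA·BA·ACA·ACA·ABC·ACA·ACA·ABC·ACA·BA·ACA·ACA·BA·ABC·ACA·ABC·ACA·ACA·BA·ABC·ACA·ABC·ACA·BA·ACA·ACA·ABC·ACA·ACA·ABC·ACA·BA·ACA·ACA·BA·ABC
    A ↦ ACA
    B ↦ BA
    C ↦ ABC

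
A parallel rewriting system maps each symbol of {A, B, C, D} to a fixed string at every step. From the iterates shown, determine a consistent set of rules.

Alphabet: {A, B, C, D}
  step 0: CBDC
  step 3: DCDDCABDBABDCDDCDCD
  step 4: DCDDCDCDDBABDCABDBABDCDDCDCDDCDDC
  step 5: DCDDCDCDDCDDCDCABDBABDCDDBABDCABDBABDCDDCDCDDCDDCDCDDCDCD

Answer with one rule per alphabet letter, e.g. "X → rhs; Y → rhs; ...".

A->DB, B->AB, C->D, D->DC

  step 4 ⇒ step 5: DCDDCDCDDBABDCABDBABDCDDCDCDDCDDC ⇒ DC·D·DC·DC·D·DC·D·DC·DC·AB·DB·AB·DC·D·DB·AB·DC·AB·DB·AB·DC·D·DC·DC·D·DC·D·DC·DC·D·DC·DC·D
    A ↦ DB
    B ↦ AB
    C ↦ D
    D ↦ DC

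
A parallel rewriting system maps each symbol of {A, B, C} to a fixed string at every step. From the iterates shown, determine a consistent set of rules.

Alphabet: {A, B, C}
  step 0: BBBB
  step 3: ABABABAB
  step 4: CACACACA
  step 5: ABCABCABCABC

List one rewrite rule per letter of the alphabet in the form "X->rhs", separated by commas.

A->C, B->A, C->AB

  step 4 ⇒ step 5: CACACACA ⇒ AB·C·AB·C·AB·C·AB·C
    A ↦ C
    C ↦ AB
  step 3 ⇒ step 4: ABABABAB ⇒ C·A·C·A·C·A·C·A
    B ↦ A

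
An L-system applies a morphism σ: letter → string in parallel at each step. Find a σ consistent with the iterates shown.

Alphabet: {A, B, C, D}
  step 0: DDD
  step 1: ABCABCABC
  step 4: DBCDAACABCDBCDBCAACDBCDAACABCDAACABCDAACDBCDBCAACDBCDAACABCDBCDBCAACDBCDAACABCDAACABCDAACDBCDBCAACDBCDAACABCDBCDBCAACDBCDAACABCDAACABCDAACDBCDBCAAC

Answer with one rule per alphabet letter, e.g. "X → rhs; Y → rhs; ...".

A->DBC, B->D, C->AAC, D->ABC

  step 0 ⇒ step 1: DDD ⇒ ABC·ABC·ABC
    D ↦ ABC
    A ↦ DBC  (constrained at step 1)
    B ↦ D  (constrained at step 1)
    C ↦ AAC  (constrained at step 1)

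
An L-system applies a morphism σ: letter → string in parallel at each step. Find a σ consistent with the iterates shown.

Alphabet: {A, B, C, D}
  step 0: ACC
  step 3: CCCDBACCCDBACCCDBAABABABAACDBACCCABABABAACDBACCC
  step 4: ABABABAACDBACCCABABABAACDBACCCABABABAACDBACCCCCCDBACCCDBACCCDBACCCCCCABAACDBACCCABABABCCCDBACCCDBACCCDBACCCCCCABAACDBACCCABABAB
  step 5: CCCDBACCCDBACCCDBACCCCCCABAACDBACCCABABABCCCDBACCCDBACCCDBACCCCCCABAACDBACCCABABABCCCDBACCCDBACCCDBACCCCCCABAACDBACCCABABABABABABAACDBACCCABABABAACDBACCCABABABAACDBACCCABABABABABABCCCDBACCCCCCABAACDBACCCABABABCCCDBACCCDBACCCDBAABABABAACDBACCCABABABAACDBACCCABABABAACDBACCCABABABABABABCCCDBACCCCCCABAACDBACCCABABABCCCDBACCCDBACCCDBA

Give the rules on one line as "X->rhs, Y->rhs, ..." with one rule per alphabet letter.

  step 4 ⇒ step 5: ABABABAACDBACCCABABABAACDBACCCABABABAACDBACCCCCCDBACCCDBACCCDBACCCCCCABAACDBACCCABABABCCCDBACCCDBACCCDBACCCCCCABAACDBACCCABABAB ⇒ CCC·DBA·CCC·DBA·CCC·DBA·CCC·CCC·AB·AAC·DBA·CCC·AB·AB·AB·CCC·DBA·CCC·DBA·CCC·DBA·CCC·CCC·AB·AAC·DBA·CCC·AB·AB·AB·CCC·DBA·CCC·DBA·CCC·DBA·CCC·CCC·AB·AAC·DBA·CCC·AB·AB·AB·AB·AB·AB·AAC·DBA·CCC·AB·AB·AB·AAC·DBA·CCC·AB·AB·AB·AAC·DBA·CCC·AB·AB·AB·AB·AB·AB·CCC·DBA·CCC·CCC·AB·AAC·DBA·CCC·AB·AB·AB·CCC·DBA·CCC·DBA·CCC·DBA·AB·AB·AB·AAC·DBA·CCC·AB·AB·AB·AAC·DBA·CCC·AB·AB·AB·AAC·DBA·CCC·AB·AB·AB·AB·AB·AB·CCC·DBA·CCC·CCC·AB·AAC·DBA·CCC·AB·AB·AB·CCC·DBA·CCC·DBA·CCC·DBA
    A ↦ CCC
    B ↦ DBA
    C ↦ AB
    D ↦ AAC

A->CCC, B->DBA, C->AB, D->AAC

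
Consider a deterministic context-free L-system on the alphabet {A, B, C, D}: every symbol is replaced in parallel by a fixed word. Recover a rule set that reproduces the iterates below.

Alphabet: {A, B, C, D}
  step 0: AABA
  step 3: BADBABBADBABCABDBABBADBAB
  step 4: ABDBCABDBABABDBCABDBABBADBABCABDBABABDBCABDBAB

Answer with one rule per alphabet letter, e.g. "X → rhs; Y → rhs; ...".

A->DB, B->AB, C->BA, D->C

  step 3 ⇒ step 4: BADBABBADBABCABDBABBADBAB ⇒ AB·DB·C·AB·DB·AB·AB·DB·C·AB·DB·AB·BA·DB·AB·C·AB·DB·AB·AB·DB·C·AB·DB·AB
    A ↦ DB
    B ↦ AB
    C ↦ BA
    D ↦ C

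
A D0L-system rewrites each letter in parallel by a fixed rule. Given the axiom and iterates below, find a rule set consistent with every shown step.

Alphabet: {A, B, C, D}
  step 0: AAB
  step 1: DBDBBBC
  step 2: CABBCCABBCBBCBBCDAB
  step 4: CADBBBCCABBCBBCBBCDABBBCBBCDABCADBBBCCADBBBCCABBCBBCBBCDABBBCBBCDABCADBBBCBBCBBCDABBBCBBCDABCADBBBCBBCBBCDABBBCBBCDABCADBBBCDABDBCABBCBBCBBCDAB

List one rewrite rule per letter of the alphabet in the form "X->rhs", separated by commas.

A->DB, B->BBC, C->DAB, D->CA

  step 1 ⇒ step 2: DBDBBBC ⇒ CA·BBC·CA·BBC·BBC·BBC·DAB
    B ↦ BBC
    C ↦ DAB
    D ↦ CA
  step 0 ⇒ step 1: AAB ⇒ DB·DB·BBC
    A ↦ DB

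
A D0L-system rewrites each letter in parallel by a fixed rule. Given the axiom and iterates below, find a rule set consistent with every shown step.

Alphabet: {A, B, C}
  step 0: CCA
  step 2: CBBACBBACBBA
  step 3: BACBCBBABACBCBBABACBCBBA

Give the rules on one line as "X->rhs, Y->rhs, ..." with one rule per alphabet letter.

  step 2 ⇒ step 3: CBBACBBACBBA ⇒ BA·CB·CB·BA·BA·CB·CB·BA·BA·CB·CB·BA
    A ↦ BA
    B ↦ CB
    C ↦ BA

A->BA, B->CB, C->BA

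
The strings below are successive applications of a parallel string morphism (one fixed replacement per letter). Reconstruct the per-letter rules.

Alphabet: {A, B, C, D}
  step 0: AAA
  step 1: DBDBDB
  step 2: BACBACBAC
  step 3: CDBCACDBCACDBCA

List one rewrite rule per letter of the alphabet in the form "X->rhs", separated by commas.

  step 2 ⇒ step 3: BACBACBAC ⇒ C·DB·CA·C·DB·CA·C·DB·CA
    A ↦ DB
    B ↦ C
    C ↦ CA
  step 1 ⇒ step 2: DBDBDB ⇒ BA·C·BA·C·BA·C
    D ↦ BA

A->DB, B->C, C->CA, D->BA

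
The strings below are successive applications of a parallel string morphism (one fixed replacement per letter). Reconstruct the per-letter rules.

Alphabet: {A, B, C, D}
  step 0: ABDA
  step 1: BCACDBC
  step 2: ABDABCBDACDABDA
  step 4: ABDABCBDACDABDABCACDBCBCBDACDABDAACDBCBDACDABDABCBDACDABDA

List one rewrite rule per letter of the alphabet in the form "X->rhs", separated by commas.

A->BC, B->A, C->BDA, D->CD

  step 1 ⇒ step 2: BCACDBC ⇒ A·BDA·BC·BDA·CD·A·BDA
    A ↦ BC
    B ↦ A
    C ↦ BDA
    D ↦ CD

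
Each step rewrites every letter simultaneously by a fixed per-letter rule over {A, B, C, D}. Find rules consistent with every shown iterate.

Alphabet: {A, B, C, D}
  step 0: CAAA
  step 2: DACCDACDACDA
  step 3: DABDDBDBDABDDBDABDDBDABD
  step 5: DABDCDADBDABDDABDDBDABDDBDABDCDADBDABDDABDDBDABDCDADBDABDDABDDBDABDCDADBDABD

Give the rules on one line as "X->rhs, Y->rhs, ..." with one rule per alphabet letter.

  step 2 ⇒ step 3: DACCDACDACDA ⇒ DA·BD·DB·DB·DA·BD·DB·DA·BD·DB·DA·BD
    A ↦ BD
    C ↦ DB
    D ↦ DA
    B ↦ C  (constrained at step 3)

A->BD, B->C, C->DB, D->DA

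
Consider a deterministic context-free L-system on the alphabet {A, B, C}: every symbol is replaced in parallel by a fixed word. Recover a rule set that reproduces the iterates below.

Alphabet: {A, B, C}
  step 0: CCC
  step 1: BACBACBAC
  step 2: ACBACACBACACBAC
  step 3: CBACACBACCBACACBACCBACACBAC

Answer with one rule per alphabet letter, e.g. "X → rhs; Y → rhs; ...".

  step 2 ⇒ step 3: ACBACACBACACBAC ⇒ C·BAC·A·C·BAC·C·BAC·A·C·BAC·C·BAC·A·C·BAC
    A ↦ C
    B ↦ A
    C ↦ BAC

A->C, B->A, C->BAC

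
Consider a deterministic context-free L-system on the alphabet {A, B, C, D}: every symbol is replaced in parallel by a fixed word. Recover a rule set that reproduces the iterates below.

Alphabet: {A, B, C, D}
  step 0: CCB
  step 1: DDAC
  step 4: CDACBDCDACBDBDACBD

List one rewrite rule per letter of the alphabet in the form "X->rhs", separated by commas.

  step 0 ⇒ step 1: CCB ⇒ D·D·AC
    B ↦ AC
    C ↦ D
    A ↦ C  (constrained at step 1)
    D ↦ BD  (constrained at step 1)

A->C, B->AC, C->D, D->BD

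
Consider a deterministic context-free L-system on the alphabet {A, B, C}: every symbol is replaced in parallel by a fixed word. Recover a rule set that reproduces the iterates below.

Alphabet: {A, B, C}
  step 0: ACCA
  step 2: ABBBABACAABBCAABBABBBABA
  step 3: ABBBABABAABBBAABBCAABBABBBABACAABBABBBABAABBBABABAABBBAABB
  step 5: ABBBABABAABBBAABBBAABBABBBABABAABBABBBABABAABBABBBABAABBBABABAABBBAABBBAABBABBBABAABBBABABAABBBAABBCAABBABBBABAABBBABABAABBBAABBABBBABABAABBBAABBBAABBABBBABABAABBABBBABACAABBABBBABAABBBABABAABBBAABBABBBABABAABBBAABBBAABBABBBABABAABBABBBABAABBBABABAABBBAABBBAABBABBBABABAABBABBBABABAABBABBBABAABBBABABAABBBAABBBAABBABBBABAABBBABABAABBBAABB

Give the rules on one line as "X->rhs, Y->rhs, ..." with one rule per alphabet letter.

A->ABB, B->BA, C->CA

  step 2 ⇒ step 3: ABBBABACAABBCAABBABBBABA ⇒ ABB·BA·BA·BA·ABB·BA·ABB·CA·ABB·ABB·BA·BA·CA·ABB·ABB·BA·BA·ABB·BA·BA·BA·ABB·BA·ABB
    A ↦ ABB
    B ↦ BA
    C ↦ CA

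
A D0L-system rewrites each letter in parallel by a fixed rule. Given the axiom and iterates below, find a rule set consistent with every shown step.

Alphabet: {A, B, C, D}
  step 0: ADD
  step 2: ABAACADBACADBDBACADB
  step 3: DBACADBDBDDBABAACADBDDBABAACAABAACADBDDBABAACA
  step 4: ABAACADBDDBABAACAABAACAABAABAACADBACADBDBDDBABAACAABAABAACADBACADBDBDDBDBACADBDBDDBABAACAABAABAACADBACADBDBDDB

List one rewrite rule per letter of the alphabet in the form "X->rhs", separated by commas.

  step 3 ⇒ step 4: DBACADBDBDDBABAACADBDDBABAACAABAACADBDDBABAACA ⇒ ABA·ACA·DB·D·DB·ABA·ACA·ABA·ACA·ABA·ABA·ACA·DB·ACA·DB·DB·D·DB·ABA·ACA·ABA·ABA·ACA·DB·ACA·DB·DB·D·DB·DB·ACA·DB·DB·D·DB·ABA·ACA·ABA·ABA·ACA·DB·ACA·DB·DB·D·DB
    A ↦ DB
    B ↦ ACA
    C ↦ D
    D ↦ ABA

A->DB, B->ACA, C->D, D->ABA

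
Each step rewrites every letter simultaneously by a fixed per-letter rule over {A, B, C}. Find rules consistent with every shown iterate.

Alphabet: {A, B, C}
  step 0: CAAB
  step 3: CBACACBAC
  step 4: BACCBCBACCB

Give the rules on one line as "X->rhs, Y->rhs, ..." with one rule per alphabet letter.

A->C, B->AC, C->B

  step 3 ⇒ step 4: CBACACBAC ⇒ B·AC·C·B·C·B·AC·C·B
    A ↦ C
    B ↦ AC
    C ↦ B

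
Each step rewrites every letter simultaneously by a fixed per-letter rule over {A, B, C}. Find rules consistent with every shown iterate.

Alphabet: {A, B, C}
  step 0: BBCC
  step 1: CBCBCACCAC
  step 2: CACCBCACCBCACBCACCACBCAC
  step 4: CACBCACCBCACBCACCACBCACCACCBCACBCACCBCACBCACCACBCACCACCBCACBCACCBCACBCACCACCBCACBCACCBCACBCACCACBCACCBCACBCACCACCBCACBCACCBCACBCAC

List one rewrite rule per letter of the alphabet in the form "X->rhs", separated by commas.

A->B, B->CB, C->CAC

  step 1 ⇒ step 2: CBCBCACCAC ⇒ CAC·CB·CAC·CB·CAC·B·CAC·CAC·B·CAC
    A ↦ B
    B ↦ CB
    C ↦ CAC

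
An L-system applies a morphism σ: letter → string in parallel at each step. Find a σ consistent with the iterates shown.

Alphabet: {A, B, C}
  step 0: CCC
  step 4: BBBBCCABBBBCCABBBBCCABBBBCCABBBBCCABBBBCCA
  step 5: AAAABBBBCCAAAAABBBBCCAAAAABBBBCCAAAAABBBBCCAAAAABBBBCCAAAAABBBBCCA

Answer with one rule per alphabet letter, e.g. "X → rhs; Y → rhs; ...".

A->CCA, B->A, C->BB

  step 4 ⇒ step 5: BBBBCCABBBBCCABBBBCCABBBBCCABBBBCCABBBBCCA ⇒ A·A·A·A·BB·BB·CCA·A·A·A·A·BB·BB·CCA·A·A·A·A·BB·BB·CCA·A·A·A·A·BB·BB·CCA·A·A·A·A·BB·BB·CCA·A·A·A·A·BB·BB·CCA
    A ↦ CCA
    B ↦ A
    C ↦ BB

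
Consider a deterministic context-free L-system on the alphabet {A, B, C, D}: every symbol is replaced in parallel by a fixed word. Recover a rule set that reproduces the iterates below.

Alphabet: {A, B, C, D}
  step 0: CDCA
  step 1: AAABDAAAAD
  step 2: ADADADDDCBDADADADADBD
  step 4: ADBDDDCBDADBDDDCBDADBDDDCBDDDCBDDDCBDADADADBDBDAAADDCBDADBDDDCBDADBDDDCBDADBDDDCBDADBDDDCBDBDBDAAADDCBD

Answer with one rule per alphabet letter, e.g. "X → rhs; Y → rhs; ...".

A->AD, B->DDC, C->AAA, D->BD

  step 1 ⇒ step 2: AAABDAAAAD ⇒ AD·AD·AD·DDC·BD·AD·AD·AD·AD·BD
    A ↦ AD
    B ↦ DDC
    D ↦ BD
  step 0 ⇒ step 1: CDCA ⇒ AAA·BD·AAA·AD
    C ↦ AAA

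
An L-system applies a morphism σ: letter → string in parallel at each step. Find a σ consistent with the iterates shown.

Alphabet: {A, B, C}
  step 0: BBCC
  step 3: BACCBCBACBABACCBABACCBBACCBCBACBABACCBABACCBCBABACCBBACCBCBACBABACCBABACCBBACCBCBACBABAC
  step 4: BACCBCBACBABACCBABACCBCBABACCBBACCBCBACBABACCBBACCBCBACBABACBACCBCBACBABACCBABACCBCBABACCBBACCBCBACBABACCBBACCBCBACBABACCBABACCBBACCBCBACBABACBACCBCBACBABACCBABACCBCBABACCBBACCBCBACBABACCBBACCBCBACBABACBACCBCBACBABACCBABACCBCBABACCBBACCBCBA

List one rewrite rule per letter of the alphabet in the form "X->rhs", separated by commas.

  step 3 ⇒ step 4: BACCBCBACBABACCBABACCBBACCBCBACBABACCBABACCBCBABACCBBACCBCBACBABACCBABACCBBACCBCBACBABAC ⇒ BAC·CB·CBA·CBA·BAC·CBA·BAC·CB·CBA·BAC·CB·BAC·CB·CBA·CBA·BAC·CB·BAC·CB·CBA·CBA·BAC·BAC·CB·CBA·CBA·BAC·CBA·BAC·CB·CBA·BAC·CB·BAC·CB·CBA·CBA·BAC·CB·BAC·CB·CBA·CBA·BAC·CBA·BAC·CB·BAC·CB·CBA·CBA·BAC·BAC·CB·CBA·CBA·BAC·CBA·BAC·CB·CBA·BAC·CB·BAC·CB·CBA·CBA·BAC·CB·BAC·CB·CBA·CBA·BAC·BAC·CB·CBA·CBA·BAC·CBA·BAC·CB·CBA·BAC·CB·BAC·CB·CBA
    A ↦ CB
    B ↦ BAC
    C ↦ CBA

A->CB, B->BAC, C->CBA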